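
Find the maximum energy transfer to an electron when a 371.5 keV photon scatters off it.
220.1154 keV

Maximum energy transfer occurs at θ = 180° (backscattering).

Initial photon: E₀ = 371.5 keV → λ₀ = 3.3374 pm

Maximum Compton shift (at 180°):
Δλ_max = 2λ_C = 2 × 2.4263 = 4.8526 pm

Final wavelength:
λ' = 3.3374 + 4.8526 = 8.1900 pm

Minimum photon energy (maximum energy to electron):
E'_min = hc/λ' = 151.3846 keV

Maximum electron kinetic energy:
K_max = E₀ - E'_min = 371.5000 - 151.3846 = 220.1154 keV

(Intermediate values are shown rounded; full precision is carried through to the final answer.)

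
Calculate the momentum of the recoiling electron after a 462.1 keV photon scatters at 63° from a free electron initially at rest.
2.2638e-22 kg·m/s

The electron is initially at rest, so by conservation of momentum:
p⃗_e = p⃗₀ − p⃗'  (incident photon momentum minus scattered photon momentum)

Photon momentum magnitudes (p = h/λ = E/c):
λ₀ = hc/E₀ = 2.6831 pm → p₀ = h/λ₀ = 2.4696e-22 kg·m/s
Δλ = λ_C(1 − cos 63°) = 1.3248 pm
λ' = 4.0078 pm → p' = h/λ' = 1.6533e-22 kg·m/s

The scattered photon makes angle θ = 63° with the incident direction, so by the law of cosines:
|p⃗_e|² = p₀² + p'² − 2p₀p'cos θ
|p⃗_e|² = (2.4696e-22)² + (1.6533e-22)² − 2·2.4696e-22·1.6533e-22·cos(63°)
|p⃗_e| = 2.2638e-22 kg·m/s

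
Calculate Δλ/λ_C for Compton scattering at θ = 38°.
0.2120 λ_C

The Compton shift formula is:
Δλ = λ_C(1 - cos θ)

Dividing both sides by λ_C:
Δλ/λ_C = 1 - cos θ

For θ = 38°:
Δλ/λ_C = 1 - cos(38°)
Δλ/λ_C = 1 - 0.7880
Δλ/λ_C = 0.2120

This means the shift is 0.2120 × λ_C = 0.5144 pm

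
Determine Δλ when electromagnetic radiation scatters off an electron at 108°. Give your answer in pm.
3.1761 pm

Using the Compton scattering formula:
Δλ = λ_C(1 - cos θ)

where λ_C = h/(m_e·c) ≈ 2.4263 pm is the Compton wavelength of an electron.

For θ = 108°:
cos(108°) = -0.3090
1 - cos(108°) = 1.3090

Δλ = 2.4263 × 1.3090
Δλ = 3.1761 pm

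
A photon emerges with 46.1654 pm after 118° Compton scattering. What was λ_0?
42.6000 pm

From λ' = λ + Δλ, we have λ = λ' - Δλ

First calculate the Compton shift:
Δλ = λ_C(1 - cos θ)
Δλ = 2.4263 × (1 - cos(118°))
Δλ = 2.4263 × 1.4695
Δλ = 3.5654 pm

Initial wavelength:
λ = λ' - Δλ
λ = 46.1654 - 3.5654
λ = 42.6000 pm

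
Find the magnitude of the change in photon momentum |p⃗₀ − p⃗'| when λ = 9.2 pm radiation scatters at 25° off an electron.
3.0848e-23 kg·m/s

Photon momentum magnitude is p = h/λ.

Initial momentum:
p₀ = h/λ = 6.6261e-34/9.2000e-12 = 7.2023e-23 kg·m/s

After scattering:
λ' = λ + Δλ = 9.2 + 0.2273 = 9.4273 pm
p' = h/λ' = 6.6261e-34/9.4273e-12 = 7.0286e-23 kg·m/s

Momentum is a vector; the scattered photon's direction makes angle θ = 25° with the incident direction. The magnitude of the vector change Δp⃗ = p⃗₀ − p⃗' is found from the law of cosines:
|Δp⃗|² = p₀² + p'² − 2p₀p'cos θ
|Δp⃗|² = (7.2023e-23)² + (7.0286e-23)² − 2·7.2023e-23·7.0286e-23·cos(25°)
|Δp⃗| = 3.0848e-23 kg·m/s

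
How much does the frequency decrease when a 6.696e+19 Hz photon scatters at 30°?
4.533e+18 Hz (decrease)

Convert frequency to wavelength (c = 299792458 m/s):
λ₀ = c/f₀ = 299792458/6.696e+19 = 4.4771872e-12 m = 4.4772 pm

Calculate Compton shift:
Δλ = λ_C(1 - cos(30°)) = 0.3251 pm

Final wavelength:
λ' = λ₀ + Δλ = 4.4772 + 0.3251 = 4.8023 pm

Final frequency:
f' = c/λ' = 299792458/4.8022512e-12 = 6.2427484e+19 Hz

Frequency shift (decrease):
Δf = f₀ - f' = 6.696e+19 - 6.2427484e+19 = 4.533e+18 Hz

(Intermediate values are shown rounded; full precision is carried through to the final answer.)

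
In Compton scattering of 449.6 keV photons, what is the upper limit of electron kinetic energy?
286.6832 keV

Maximum energy transfer occurs at θ = 180° (backscattering).

Initial photon: E₀ = 449.6 keV → λ₀ = 2.7577 pm

Maximum Compton shift (at 180°):
Δλ_max = 2λ_C = 2 × 2.4263 = 4.8526 pm

Final wavelength:
λ' = 2.7577 + 4.8526 = 7.6103 pm

Minimum photon energy (maximum energy to electron):
E'_min = hc/λ' = 162.9168 keV

Maximum electron kinetic energy:
K_max = E₀ - E'_min = 449.6000 - 162.9168 = 286.6832 keV

(Intermediate values are shown rounded; full precision is carried through to the final answer.)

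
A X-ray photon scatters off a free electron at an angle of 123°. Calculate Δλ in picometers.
3.7478 pm

Using the Compton scattering formula:
Δλ = λ_C(1 - cos θ)

where λ_C = h/(m_e·c) ≈ 2.4263 pm is the Compton wavelength of an electron.

For θ = 123°:
cos(123°) = -0.5446
1 - cos(123°) = 1.5446

Δλ = 2.4263 × 1.5446
Δλ = 3.7478 pm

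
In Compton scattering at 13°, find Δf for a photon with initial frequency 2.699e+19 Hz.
1.503e+17 Hz (decrease)

Convert frequency to wavelength (c = 299792458 m/s):
λ₀ = c/f₀ = 299792458/2.699e+19 = 1.1107538e-11 m = 11.1075 pm

Calculate Compton shift:
Δλ = λ_C(1 - cos(13°)) = 0.0622 pm

Final wavelength:
λ' = λ₀ + Δλ = 11.1075 + 0.0622 = 11.1697 pm

Final frequency:
f' = c/λ' = 299792458/1.1169724e-11 = 2.6839736e+19 Hz

Frequency shift (decrease):
Δf = f₀ - f' = 2.699e+19 - 2.6839736e+19 = 1.503e+17 Hz

(Intermediate values are shown rounded; full precision is carried through to the final answer.)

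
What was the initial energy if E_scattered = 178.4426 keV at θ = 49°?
202.8000 keV

Convert final energy to wavelength (hc ≈ 1239.842 keV·pm):
λ' = hc/E' = 1239.842 / 178.4426 = 6.9481 pm

Calculate the Compton shift:
Δλ = λ_C(1 - cos(49°))
Δλ = 2.4263 × (1 - cos(49°))
Δλ = 0.8345 pm

Initial wavelength:
λ = λ' - Δλ = 6.9481 - 0.8345 = 6.1136 pm

Initial energy:
E = hc/λ = 1239.842 / 6.1136 = 202.8000 keV

(Intermediate values are shown rounded; full precision is carried through to the final answer.)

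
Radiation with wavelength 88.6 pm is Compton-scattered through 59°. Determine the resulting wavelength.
89.7767 pm

Using the Compton scattering formula:
λ' = λ + Δλ = λ + λ_C(1 - cos θ)

Given:
- Initial wavelength λ = 88.6 pm
- Scattering angle θ = 59°
- Compton wavelength λ_C ≈ 2.4263 pm

Calculate the shift:
Δλ = 2.4263 × (1 - cos(59°))
Δλ = 2.4263 × 0.4850
Δλ = 1.1767 pm

Final wavelength:
λ' = 88.6 + 1.1767 = 89.7767 pm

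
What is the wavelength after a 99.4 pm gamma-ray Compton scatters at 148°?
103.8839 pm

Using the Compton scattering formula:
λ' = λ + Δλ = λ + λ_C(1 - cos θ)

Given:
- Initial wavelength λ = 99.4 pm
- Scattering angle θ = 148°
- Compton wavelength λ_C ≈ 2.4263 pm

Calculate the shift:
Δλ = 2.4263 × (1 - cos(148°))
Δλ = 2.4263 × 1.8480
Δλ = 4.4839 pm

Final wavelength:
λ' = 99.4 + 4.4839 = 103.8839 pm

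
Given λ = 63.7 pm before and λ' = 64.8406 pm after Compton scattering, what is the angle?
58.00°

First find the wavelength shift:
Δλ = λ' - λ = 64.8406 - 63.7 = 1.1406 pm

Using Δλ = λ_C(1 - cos θ), with λ_C = h/(m_e·c) ≈ 2.42631024 pm:
cos θ = 1 - Δλ/λ_C
cos θ = 1 - 1.1406/2.42631024
cos θ = 0.529903

θ = arccos(0.529903)
θ = 58.00°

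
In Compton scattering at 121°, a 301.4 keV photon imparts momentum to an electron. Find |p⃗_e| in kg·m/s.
2.1747e-22 kg·m/s

The electron is initially at rest, so by conservation of momentum:
p⃗_e = p⃗₀ − p⃗'  (incident photon momentum minus scattered photon momentum)

Photon momentum magnitudes (p = h/λ = E/c):
λ₀ = hc/E₀ = 4.1136 pm → p₀ = h/λ₀ = 1.6108e-22 kg·m/s
Δλ = λ_C(1 − cos 121°) = 3.6760 pm
λ' = 7.7896 pm → p' = h/λ' = 8.5063e-23 kg·m/s

The scattered photon makes angle θ = 121° with the incident direction, so by the law of cosines:
|p⃗_e|² = p₀² + p'² − 2p₀p'cos θ
|p⃗_e|² = (1.6108e-22)² + (8.5063e-23)² − 2·1.6108e-22·8.5063e-23·cos(121°)
|p⃗_e| = 2.1747e-22 kg·m/s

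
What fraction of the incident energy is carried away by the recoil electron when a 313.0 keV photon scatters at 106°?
0.4386 (or 43.86%)

Calculate initial and final photon energies:

Initial: E₀ = 313.0 keV → λ₀ = 3.9612 pm
Compton shift: Δλ = 3.0951 pm
Final wavelength: λ' = 7.0562 pm
Final energy: E' = 175.7084 keV

Fractional energy loss:
(E₀ - E')/E₀ = (313.0000 - 175.7084)/313.0000
= 137.2916/313.0000
= 0.4386
= 43.86%

(Intermediate values are shown rounded; full precision is carried through to the final answer.)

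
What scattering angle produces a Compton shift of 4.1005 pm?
133.63°

From the Compton formula Δλ = λ_C(1 - cos θ), we can solve for θ:

cos θ = 1 - Δλ/λ_C

Given:
- Δλ = 4.1005 pm
- λ_C = h/(m_e·c) ≈ 2.42631024 pm

cos θ = 1 - 4.1005/2.42631024
cos θ = 1 - 1.690015
cos θ = -0.690015

θ = arccos(-0.690015)
θ = 133.63°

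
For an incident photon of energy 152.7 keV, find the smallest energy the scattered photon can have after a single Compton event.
95.5777 keV (at θ = 180°)

The scattered photon has minimum energy when its wavelength is maximum, i.e., when the Compton shift Δλ = λ_C(1 − cos θ) is maximum. This occurs at θ = 180° (backscattering), giving Δλ_max = 2λ_C = 4.8526 pm.

Initial wavelength: λ₀ = hc/E₀ = 8.1195 pm
Maximum final wavelength: λ'_max = λ₀ + 2λ_C = 8.1195 + 4.8526 = 12.9721 pm
Minimum final energy: E'_min = hc/λ'_max = 95.5777 keV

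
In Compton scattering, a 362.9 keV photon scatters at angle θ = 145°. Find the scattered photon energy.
158.3388 keV

First convert energy to wavelength:
λ = hc/E, with hc ≈ 1239.842 keV·pm (i.e. 1239.842 eV·nm)

For E = 362.9 keV = 362900 eV:
λ = 1239.842 keV·pm / 362.9 keV
λ = 3.4165 pm

Calculate the Compton shift:
Δλ = λ_C(1 - cos(145°)) = 2.4263 × 1.8192
Δλ = 4.4138 pm

Final wavelength:
λ' = 3.4165 + 4.4138 = 7.8303 pm

Final energy:
E' = hc/λ' = 1239.842 / 7.8303 = 158.3388 keV

(Intermediate values are shown rounded; full precision is carried through to the final answer.)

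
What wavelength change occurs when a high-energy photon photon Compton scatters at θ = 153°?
4.5882 pm

Using the Compton scattering formula:
Δλ = λ_C(1 - cos θ)

where λ_C = h/(m_e·c) ≈ 2.4263 pm is the Compton wavelength of an electron.

For θ = 153°:
cos(153°) = -0.8910
1 - cos(153°) = 1.8910

Δλ = 2.4263 × 1.8910
Δλ = 4.5882 pm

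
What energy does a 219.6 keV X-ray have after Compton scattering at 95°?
149.6727 keV

First convert energy to wavelength:
λ = hc/E, with hc ≈ 1239.842 keV·pm (i.e. 1239.842 eV·nm)

For E = 219.6 keV = 219600 eV:
λ = 1239.842 keV·pm / 219.6 keV
λ = 5.6459 pm

Calculate the Compton shift:
Δλ = λ_C(1 - cos(95°)) = 2.4263 × 1.0872
Δλ = 2.6378 pm

Final wavelength:
λ' = 5.6459 + 2.6378 = 8.2837 pm

Final energy:
E' = hc/λ' = 1239.842 / 8.2837 = 149.6727 keV

(Intermediate values are shown rounded; full precision is carried through to the final answer.)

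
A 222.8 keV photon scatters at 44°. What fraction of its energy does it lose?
0.1090 (or 10.90%)

Calculate initial and final photon energies:

Initial: E₀ = 222.8 keV → λ₀ = 5.5648 pm
Compton shift: Δλ = 0.6810 pm
Final wavelength: λ' = 6.2458 pm
Final energy: E' = 198.5085 keV

Fractional energy loss:
(E₀ - E')/E₀ = (222.8000 - 198.5085)/222.8000
= 24.2915/222.8000
= 0.1090
= 10.90%

(Intermediate values are shown rounded; full precision is carried through to the final answer.)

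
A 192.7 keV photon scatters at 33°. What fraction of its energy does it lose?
0.0573 (or 5.73%)

Calculate initial and final photon energies:

Initial: E₀ = 192.7 keV → λ₀ = 6.4341 pm
Compton shift: Δλ = 0.3914 pm
Final wavelength: λ' = 6.8255 pm
Final energy: E' = 181.6488 keV

Fractional energy loss:
(E₀ - E')/E₀ = (192.7000 - 181.6488)/192.7000
= 11.0512/192.7000
= 0.0573
= 5.73%

(Intermediate values are shown rounded; full precision is carried through to the final answer.)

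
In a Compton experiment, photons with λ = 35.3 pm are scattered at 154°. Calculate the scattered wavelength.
39.9071 pm

Using the Compton scattering formula:
λ' = λ + Δλ = λ + λ_C(1 - cos θ)

Given:
- Initial wavelength λ = 35.3 pm
- Scattering angle θ = 154°
- Compton wavelength λ_C ≈ 2.4263 pm

Calculate the shift:
Δλ = 2.4263 × (1 - cos(154°))
Δλ = 2.4263 × 1.8988
Δλ = 4.6071 pm

Final wavelength:
λ' = 35.3 + 4.6071 = 39.9071 pm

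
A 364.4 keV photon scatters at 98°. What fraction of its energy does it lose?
0.4482 (or 44.82%)

Calculate initial and final photon energies:

Initial: E₀ = 364.4 keV → λ₀ = 3.4024 pm
Compton shift: Δλ = 2.7640 pm
Final wavelength: λ' = 6.1664 pm
Final energy: E' = 201.0639 keV

Fractional energy loss:
(E₀ - E')/E₀ = (364.4000 - 201.0639)/364.4000
= 163.3361/364.4000
= 0.4482
= 44.82%

(Intermediate values are shown rounded; full precision is carried through to the final answer.)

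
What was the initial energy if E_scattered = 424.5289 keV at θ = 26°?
463.5000 keV

Convert final energy to wavelength (hc ≈ 1239.842 keV·pm):
λ' = hc/E' = 1239.842 / 424.5289 = 2.9205 pm

Calculate the Compton shift:
Δλ = λ_C(1 - cos(26°))
Δλ = 2.4263 × (1 - cos(26°))
Δλ = 0.2456 pm

Initial wavelength:
λ = λ' - Δλ = 2.9205 - 0.2456 = 2.6750 pm

Initial energy:
E = hc/λ = 1239.842 / 2.6750 = 463.5000 keV

(Intermediate values are shown rounded; full precision is carried through to the final answer.)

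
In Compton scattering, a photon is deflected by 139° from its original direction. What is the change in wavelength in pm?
4.2575 pm

Using the Compton scattering formula:
Δλ = λ_C(1 - cos θ)

where λ_C = h/(m_e·c) ≈ 2.4263 pm is the Compton wavelength of an electron.

For θ = 139°:
cos(139°) = -0.7547
1 - cos(139°) = 1.7547

Δλ = 2.4263 × 1.7547
Δλ = 4.2575 pm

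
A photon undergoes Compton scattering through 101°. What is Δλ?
2.8893 pm

Using the Compton scattering formula:
Δλ = λ_C(1 - cos θ)

where λ_C = h/(m_e·c) ≈ 2.4263 pm is the Compton wavelength of an electron.

For θ = 101°:
cos(101°) = -0.1908
1 - cos(101°) = 1.1908

Δλ = 2.4263 × 1.1908
Δλ = 2.8893 pm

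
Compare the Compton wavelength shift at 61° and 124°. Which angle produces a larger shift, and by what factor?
124° produces the larger shift by a factor of 3.026

Calculate both shifts using Δλ = λ_C(1 - cos θ):

For θ₁ = 61°:
Δλ₁ = 2.4263 × (1 - cos(61°))
Δλ₁ = 2.4263 × 0.5152
Δλ₁ = 1.2500 pm

For θ₂ = 124°:
Δλ₂ = 2.4263 × (1 - cos(124°))
Δλ₂ = 2.4263 × 1.5592
Δλ₂ = 3.7831 pm

The 124° angle produces the larger shift.
Ratio: 3.7831/1.2500 = 3.026

(Intermediate values are shown rounded; full precision is carried through to the final answer.)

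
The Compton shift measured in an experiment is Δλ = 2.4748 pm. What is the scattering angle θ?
91.15°

From the Compton formula Δλ = λ_C(1 - cos θ), we can solve for θ:

cos θ = 1 - Δλ/λ_C

Given:
- Δλ = 2.4748 pm
- λ_C = h/(m_e·c) ≈ 2.42631024 pm

cos θ = 1 - 2.4748/2.42631024
cos θ = 1 - 1.019985
cos θ = -0.019985

θ = arccos(-0.019985)
θ = 91.15°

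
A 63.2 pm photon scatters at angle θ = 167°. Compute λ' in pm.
67.9904 pm

Using the Compton scattering formula:
λ' = λ + Δλ = λ + λ_C(1 - cos θ)

Given:
- Initial wavelength λ = 63.2 pm
- Scattering angle θ = 167°
- Compton wavelength λ_C ≈ 2.4263 pm

Calculate the shift:
Δλ = 2.4263 × (1 - cos(167°))
Δλ = 2.4263 × 1.9744
Δλ = 4.7904 pm

Final wavelength:
λ' = 63.2 + 4.7904 = 67.9904 pm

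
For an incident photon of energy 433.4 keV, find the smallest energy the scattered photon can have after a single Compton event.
160.7397 keV (at θ = 180°)

The scattered photon has minimum energy when its wavelength is maximum, i.e., when the Compton shift Δλ = λ_C(1 − cos θ) is maximum. This occurs at θ = 180° (backscattering), giving Δλ_max = 2λ_C = 4.8526 pm.

Initial wavelength: λ₀ = hc/E₀ = 2.8607 pm
Maximum final wavelength: λ'_max = λ₀ + 2λ_C = 2.8607 + 4.8526 = 7.7134 pm
Minimum final energy: E'_min = hc/λ'_max = 160.7397 keV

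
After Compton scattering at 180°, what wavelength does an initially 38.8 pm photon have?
43.6526 pm

Using the Compton formula: λ' = λ + λ_C(1 − cos θ)

For θ = 180°, cos θ = -1 (exact) = -1.0000, so:
1 − cos 180° = 1 − (-1) = 2.0000

Δλ = λ_C × 2.0000 = 2.4263 × 2.0000 = 4.8526 pm

λ' = 38.8 + 4.8526 = 43.6526 pm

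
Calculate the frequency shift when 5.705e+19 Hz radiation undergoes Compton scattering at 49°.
7.818e+18 Hz (decrease)

Convert frequency to wavelength (c = 299792458 m/s):
λ₀ = c/f₀ = 299792458/5.705e+19 = 5.2549072e-12 m = 5.2549 pm

Calculate Compton shift:
Δλ = λ_C(1 - cos(49°)) = 0.8345 pm

Final wavelength:
λ' = λ₀ + Δλ = 5.2549 + 0.8345 = 6.0894 pm

Final frequency:
f' = c/λ' = 299792458/6.0894147e-12 = 4.9231736e+19 Hz

Frequency shift (decrease):
Δf = f₀ - f' = 5.705e+19 - 4.9231736e+19 = 7.818e+18 Hz

(Intermediate values are shown rounded; full precision is carried through to the final answer.)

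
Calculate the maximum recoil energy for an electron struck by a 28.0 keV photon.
2.7654 keV

Maximum energy transfer occurs at θ = 180° (backscattering).

Initial photon: E₀ = 28.0 keV → λ₀ = 44.2801 pm

Maximum Compton shift (at 180°):
Δλ_max = 2λ_C = 2 × 2.4263 = 4.8526 pm

Final wavelength:
λ' = 44.2801 + 4.8526 = 49.1327 pm

Minimum photon energy (maximum energy to electron):
E'_min = hc/λ' = 25.2346 keV

Maximum electron kinetic energy:
K_max = E₀ - E'_min = 28.0000 - 25.2346 = 2.7654 keV

(Intermediate values are shown rounded; full precision is carried through to the final answer.)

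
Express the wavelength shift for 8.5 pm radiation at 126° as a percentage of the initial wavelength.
45.3231%

Calculate the Compton shift:
Δλ = λ_C(1 - cos(126°))
Δλ = 2.4263 × (1 - cos(126°))
Δλ = 2.4263 × 1.5878
Δλ = 3.8525 pm

Percentage change:
(Δλ/λ₀) × 100 = (3.8525/8.5) × 100
= 45.3231%

(Intermediate values are shown rounded; full precision is carried through to the final answer.)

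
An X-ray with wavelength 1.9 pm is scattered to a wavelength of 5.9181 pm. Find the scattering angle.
131.00°

First find the wavelength shift:
Δλ = λ' - λ = 5.9181 - 1.9 = 4.0181 pm

Using Δλ = λ_C(1 - cos θ), with λ_C = h/(m_e·c) ≈ 2.42631024 pm:
cos θ = 1 - Δλ/λ_C
cos θ = 1 - 4.0181/2.42631024
cos θ = -0.656054

θ = arccos(-0.656054)
θ = 131.00°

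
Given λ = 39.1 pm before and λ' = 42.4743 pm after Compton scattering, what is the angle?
113.00°

First find the wavelength shift:
Δλ = λ' - λ = 42.4743 - 39.1 = 3.3743 pm

Using Δλ = λ_C(1 - cos θ), with λ_C = h/(m_e·c) ≈ 2.42631024 pm:
cos θ = 1 - Δλ/λ_C
cos θ = 1 - 3.3743/2.42631024
cos θ = -0.390713

θ = arccos(-0.390713)
θ = 113.00°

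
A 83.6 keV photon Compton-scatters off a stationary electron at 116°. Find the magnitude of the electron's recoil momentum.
6.8709e-23 kg·m/s

The electron is initially at rest, so by conservation of momentum:
p⃗_e = p⃗₀ − p⃗'  (incident photon momentum minus scattered photon momentum)

Photon momentum magnitudes (p = h/λ = E/c):
λ₀ = hc/E₀ = 14.8306 pm → p₀ = h/λ₀ = 4.4678e-23 kg·m/s
Δλ = λ_C(1 − cos 116°) = 3.4899 pm
λ' = 18.3206 pm → p' = h/λ' = 3.6167e-23 kg·m/s

The scattered photon makes angle θ = 116° with the incident direction, so by the law of cosines:
|p⃗_e|² = p₀² + p'² − 2p₀p'cos θ
|p⃗_e|² = (4.4678e-23)² + (3.6167e-23)² − 2·4.4678e-23·3.6167e-23·cos(116°)
|p⃗_e| = 6.8709e-23 kg·m/s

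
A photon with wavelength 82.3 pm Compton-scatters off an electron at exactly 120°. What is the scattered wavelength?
85.9395 pm

Using the Compton formula: λ' = λ + λ_C(1 − cos θ)

For θ = 120°, cos θ = -1/2 (exact) = -0.5000, so:
1 − cos 120° = 1 − (-1/2) = 1.5000

Δλ = λ_C × 1.5000 = 2.4263 × 1.5000 = 3.6395 pm

λ' = 82.3 + 3.6395 = 85.9395 pm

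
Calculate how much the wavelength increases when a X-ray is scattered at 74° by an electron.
1.7575 pm

Using the Compton scattering formula:
Δλ = λ_C(1 - cos θ)

where λ_C = h/(m_e·c) ≈ 2.4263 pm is the Compton wavelength of an electron.

For θ = 74°:
cos(74°) = 0.2756
1 - cos(74°) = 0.7244

Δλ = 2.4263 × 0.7244
Δλ = 1.7575 pm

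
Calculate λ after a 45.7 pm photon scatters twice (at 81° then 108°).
50.9228 pm

Apply Compton shift twice:

First scattering at θ₁ = 81°:
Δλ₁ = λ_C(1 - cos(81°))
Δλ₁ = 2.4263 × 0.8436
Δλ₁ = 2.0468 pm

After first scattering:
λ₁ = 45.7 + 2.0468 = 47.7468 pm

Second scattering at θ₂ = 108°:
Δλ₂ = λ_C(1 - cos(108°))
Δλ₂ = 2.4263 × 1.3090
Δλ₂ = 3.1761 pm

Final wavelength:
λ₂ = 47.7468 + 3.1761 = 50.9228 pm

Total shift: Δλ_total = 2.0468 + 3.1761 = 5.2228 pm

(Intermediate values are shown rounded; full precision is carried through to the final answer.)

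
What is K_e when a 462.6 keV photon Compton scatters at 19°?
21.7436 keV

By energy conservation: K_e = E_initial - E_final

First find the scattered photon energy:
Initial wavelength: λ = hc/E = 2.6802 pm
Compton shift: Δλ = λ_C(1 - cos(19°)) = 0.1322 pm
Final wavelength: λ' = 2.6802 + 0.1322 = 2.8123 pm
Final photon energy: E' = hc/λ' = 440.8564 keV

Electron kinetic energy:
K_e = E - E' = 462.6000 - 440.8564 = 21.7436 keV

(Intermediate values are shown rounded; full precision is carried through to the final answer.)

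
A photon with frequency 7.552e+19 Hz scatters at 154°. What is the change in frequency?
4.057e+19 Hz (decrease)

Convert frequency to wavelength (c = 299792458 m/s):
λ₀ = c/f₀ = 299792458/7.552e+19 = 3.9697095e-12 m = 3.9697 pm

Calculate Compton shift:
Δλ = λ_C(1 - cos(154°)) = 4.6071 pm

Final wavelength:
λ' = λ₀ + Δλ = 3.9697 + 4.6071 = 8.5768 pm

Final frequency:
f' = c/λ' = 299792458/8.5767729e-12 = 3.4953993e+19 Hz

Frequency shift (decrease):
Δf = f₀ - f' = 7.552e+19 - 3.4953993e+19 = 4.057e+19 Hz

(Intermediate values are shown rounded; full precision is carried through to the final answer.)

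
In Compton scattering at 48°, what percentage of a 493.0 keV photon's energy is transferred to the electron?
0.2420 (or 24.20%)

Calculate initial and final photon energies:

Initial: E₀ = 493.0 keV → λ₀ = 2.5149 pm
Compton shift: Δλ = 0.8028 pm
Final wavelength: λ' = 3.3177 pm
Final energy: E' = 373.7070 keV

Fractional energy loss:
(E₀ - E')/E₀ = (493.0000 - 373.7070)/493.0000
= 119.2930/493.0000
= 0.2420
= 24.20%

(Intermediate values are shown rounded; full precision is carried through to the final answer.)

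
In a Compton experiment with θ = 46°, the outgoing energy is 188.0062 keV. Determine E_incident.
211.8000 keV

Convert final energy to wavelength (hc ≈ 1239.842 keV·pm):
λ' = hc/E' = 1239.842 / 188.0062 = 6.5947 pm

Calculate the Compton shift:
Δλ = λ_C(1 - cos(46°))
Δλ = 2.4263 × (1 - cos(46°))
Δλ = 0.7409 pm

Initial wavelength:
λ = λ' - Δλ = 6.5947 - 0.7409 = 5.8538 pm

Initial energy:
E = hc/λ = 1239.842 / 5.8538 = 211.8000 keV

(Intermediate values are shown rounded; full precision is carried through to the final answer.)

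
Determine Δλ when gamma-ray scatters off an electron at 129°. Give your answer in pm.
3.9532 pm

Using the Compton scattering formula:
Δλ = λ_C(1 - cos θ)

where λ_C = h/(m_e·c) ≈ 2.4263 pm is the Compton wavelength of an electron.

For θ = 129°:
cos(129°) = -0.6293
1 - cos(129°) = 1.6293

Δλ = 2.4263 × 1.6293
Δλ = 3.9532 pm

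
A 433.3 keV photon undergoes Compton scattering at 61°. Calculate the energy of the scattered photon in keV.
301.5616 keV

First convert energy to wavelength:
λ = hc/E, with hc ≈ 1239.842 keV·pm (i.e. 1239.842 eV·nm)

For E = 433.3 keV = 433300 eV:
λ = 1239.842 keV·pm / 433.3 keV
λ = 2.8614 pm

Calculate the Compton shift:
Δλ = λ_C(1 - cos(61°)) = 2.4263 × 0.5152
Δλ = 1.2500 pm

Final wavelength:
λ' = 2.8614 + 1.2500 = 4.1114 pm

Final energy:
E' = hc/λ' = 1239.842 / 4.1114 = 301.5616 keV

(Intermediate values are shown rounded; full precision is carried through to the final answer.)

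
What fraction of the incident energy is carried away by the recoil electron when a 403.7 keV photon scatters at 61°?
0.2893 (or 28.93%)

Calculate initial and final photon energies:

Initial: E₀ = 403.7 keV → λ₀ = 3.0712 pm
Compton shift: Δλ = 1.2500 pm
Final wavelength: λ' = 4.3212 pm
Final energy: E' = 286.9202 keV

Fractional energy loss:
(E₀ - E')/E₀ = (403.7000 - 286.9202)/403.7000
= 116.7798/403.7000
= 0.2893
= 28.93%

(Intermediate values are shown rounded; full precision is carried through to the final answer.)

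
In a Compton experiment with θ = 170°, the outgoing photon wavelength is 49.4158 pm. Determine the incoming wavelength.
44.6000 pm

From λ' = λ + Δλ, we have λ = λ' - Δλ

First calculate the Compton shift:
Δλ = λ_C(1 - cos θ)
Δλ = 2.4263 × (1 - cos(170°))
Δλ = 2.4263 × 1.9848
Δλ = 4.8158 pm

Initial wavelength:
λ = λ' - Δλ
λ = 49.4158 - 4.8158
λ = 44.6000 pm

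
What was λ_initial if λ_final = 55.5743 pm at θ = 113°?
52.2000 pm

From λ' = λ + Δλ, we have λ = λ' - Δλ

First calculate the Compton shift:
Δλ = λ_C(1 - cos θ)
Δλ = 2.4263 × (1 - cos(113°))
Δλ = 2.4263 × 1.3907
Δλ = 3.3743 pm

Initial wavelength:
λ = λ' - Δλ
λ = 55.5743 - 3.3743
λ = 52.2000 pm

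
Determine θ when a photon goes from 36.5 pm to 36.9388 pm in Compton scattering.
35.00°

First find the wavelength shift:
Δλ = λ' - λ = 36.9388 - 36.5 = 0.4388 pm

Using Δλ = λ_C(1 - cos θ), with λ_C = h/(m_e·c) ≈ 2.42631024 pm:
cos θ = 1 - Δλ/λ_C
cos θ = 1 - 0.4388/2.42631024
cos θ = 0.819149

θ = arccos(0.819149)
θ = 35.00°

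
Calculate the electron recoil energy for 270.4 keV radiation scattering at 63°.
60.6130 keV

By energy conservation: K_e = E_initial - E_final

First find the scattered photon energy:
Initial wavelength: λ = hc/E = 4.5852 pm
Compton shift: Δλ = λ_C(1 - cos(63°)) = 1.3248 pm
Final wavelength: λ' = 4.5852 + 1.3248 = 5.9100 pm
Final photon energy: E' = hc/λ' = 209.7870 keV

Electron kinetic energy:
K_e = E - E' = 270.4000 - 209.7870 = 60.6130 keV

(Intermediate values are shown rounded; full precision is carried through to the final answer.)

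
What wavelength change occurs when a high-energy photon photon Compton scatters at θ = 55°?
1.0346 pm

Using the Compton scattering formula:
Δλ = λ_C(1 - cos θ)

where λ_C = h/(m_e·c) ≈ 2.4263 pm is the Compton wavelength of an electron.

For θ = 55°:
cos(55°) = 0.5736
1 - cos(55°) = 0.4264

Δλ = 2.4263 × 0.4264
Δλ = 1.0346 pm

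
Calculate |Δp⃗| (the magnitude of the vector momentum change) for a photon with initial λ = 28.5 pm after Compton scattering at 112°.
3.6555e-23 kg·m/s

Photon momentum magnitude is p = h/λ.

Initial momentum:
p₀ = h/λ = 6.6261e-34/2.8500e-11 = 2.3249e-23 kg·m/s

After scattering:
λ' = λ + Δλ = 28.5 + 3.3352 = 31.8352 pm
p' = h/λ' = 6.6261e-34/3.1835e-11 = 2.0814e-23 kg·m/s

Momentum is a vector; the scattered photon's direction makes angle θ = 112° with the incident direction. The magnitude of the vector change Δp⃗ = p⃗₀ − p⃗' is found from the law of cosines:
|Δp⃗|² = p₀² + p'² − 2p₀p'cos θ
|Δp⃗|² = (2.3249e-23)² + (2.0814e-23)² − 2·2.3249e-23·2.0814e-23·cos(112°)
|Δp⃗| = 3.6555e-23 kg·m/s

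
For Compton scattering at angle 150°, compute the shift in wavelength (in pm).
4.5276 pm

Using the Compton scattering formula:
Δλ = λ_C(1 - cos θ)

where λ_C = h/(m_e·c) ≈ 2.4263 pm is the Compton wavelength of an electron.

For θ = 150°:
cos(150°) = -0.8660
1 - cos(150°) = 1.8660

Δλ = 2.4263 × 1.8660
Δλ = 4.5276 pm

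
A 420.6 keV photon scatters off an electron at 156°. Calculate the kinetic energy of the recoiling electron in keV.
257.2619 keV

By energy conservation: K_e = E_initial - E_final

First find the scattered photon energy:
Initial wavelength: λ = hc/E = 2.9478 pm
Compton shift: Δλ = λ_C(1 - cos(156°)) = 4.6429 pm
Final wavelength: λ' = 2.9478 + 4.6429 = 7.5906 pm
Final photon energy: E' = hc/λ' = 163.3381 keV

Electron kinetic energy:
K_e = E - E' = 420.6000 - 163.3381 = 257.2619 keV

(Intermediate values are shown rounded; full precision is carried through to the final answer.)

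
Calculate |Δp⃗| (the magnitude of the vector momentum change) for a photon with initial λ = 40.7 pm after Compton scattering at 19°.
5.3656e-24 kg·m/s

Photon momentum magnitude is p = h/λ.

Initial momentum:
p₀ = h/λ = 6.6261e-34/4.0700e-11 = 1.6280e-23 kg·m/s

After scattering:
λ' = λ + Δλ = 40.7 + 0.1322 = 40.8322 pm
p' = h/λ' = 6.6261e-34/4.0832e-11 = 1.6228e-23 kg·m/s

Momentum is a vector; the scattered photon's direction makes angle θ = 19° with the incident direction. The magnitude of the vector change Δp⃗ = p⃗₀ − p⃗' is found from the law of cosines:
|Δp⃗|² = p₀² + p'² − 2p₀p'cos θ
|Δp⃗|² = (1.6280e-23)² + (1.6228e-23)² − 2·1.6280e-23·1.6228e-23·cos(19°)
|Δp⃗| = 5.3656e-24 kg·m/s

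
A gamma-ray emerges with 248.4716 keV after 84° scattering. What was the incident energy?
440.1000 keV

Convert final energy to wavelength (hc ≈ 1239.842 keV·pm):
λ' = hc/E' = 1239.842 / 248.4716 = 4.9899 pm

Calculate the Compton shift:
Δλ = λ_C(1 - cos(84°))
Δλ = 2.4263 × (1 - cos(84°))
Δλ = 2.1727 pm

Initial wavelength:
λ = λ' - Δλ = 4.9899 - 2.1727 = 2.8172 pm

Initial energy:
E = hc/λ = 1239.842 / 2.8172 = 440.1000 keV

(Intermediate values are shown rounded; full precision is carried through to the final answer.)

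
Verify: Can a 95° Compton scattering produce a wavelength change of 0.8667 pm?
No, inconsistent

Calculate the expected shift for θ = 95°:

Δλ_expected = λ_C(1 - cos(95°))
Δλ_expected = 2.4263 × (1 - cos(95°))
Δλ_expected = 2.4263 × 1.0872
Δλ_expected = 2.6378 pm

Given shift: 0.8667 pm
Expected shift: 2.6378 pm
Difference: 1.7711 pm

The values do not match. The given shift corresponds to θ ≈ 50.0°, not 95°.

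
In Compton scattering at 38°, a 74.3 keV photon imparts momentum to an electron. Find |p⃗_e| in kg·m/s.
2.5494e-23 kg·m/s

The electron is initially at rest, so by conservation of momentum:
p⃗_e = p⃗₀ − p⃗'  (incident photon momentum minus scattered photon momentum)

Photon momentum magnitudes (p = h/λ = E/c):
λ₀ = hc/E₀ = 16.6870 pm → p₀ = h/λ₀ = 3.9708e-23 kg·m/s
Δλ = λ_C(1 − cos 38°) = 0.5144 pm
λ' = 17.2013 pm → p' = h/λ' = 3.8521e-23 kg·m/s

The scattered photon makes angle θ = 38° with the incident direction, so by the law of cosines:
|p⃗_e|² = p₀² + p'² − 2p₀p'cos θ
|p⃗_e|² = (3.9708e-23)² + (3.8521e-23)² − 2·3.9708e-23·3.8521e-23·cos(38°)
|p⃗_e| = 2.5494e-23 kg·m/s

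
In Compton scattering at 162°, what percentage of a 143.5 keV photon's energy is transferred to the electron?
0.3540 (or 35.40%)

Calculate initial and final photon energies:

Initial: E₀ = 143.5 keV → λ₀ = 8.6400 pm
Compton shift: Δλ = 4.7339 pm
Final wavelength: λ' = 13.3739 pm
Final energy: E' = 92.7062 keV

Fractional energy loss:
(E₀ - E')/E₀ = (143.5000 - 92.7062)/143.5000
= 50.7938/143.5000
= 0.3540
= 35.40%

(Intermediate values are shown rounded; full precision is carried through to the final answer.)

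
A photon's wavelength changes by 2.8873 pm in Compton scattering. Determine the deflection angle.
100.95°

From the Compton formula Δλ = λ_C(1 - cos θ), we can solve for θ:

cos θ = 1 - Δλ/λ_C

Given:
- Δλ = 2.8873 pm
- λ_C = h/(m_e·c) ≈ 2.42631024 pm

cos θ = 1 - 2.8873/2.42631024
cos θ = 1 - 1.189996
cos θ = -0.189996

θ = arccos(-0.189996)
θ = 100.95°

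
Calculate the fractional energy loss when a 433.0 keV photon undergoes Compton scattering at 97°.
0.4873 (or 48.73%)

Calculate initial and final photon energies:

Initial: E₀ = 433.0 keV → λ₀ = 2.8634 pm
Compton shift: Δλ = 2.7220 pm
Final wavelength: λ' = 5.5854 pm
Final energy: E' = 221.9799 keV

Fractional energy loss:
(E₀ - E')/E₀ = (433.0000 - 221.9799)/433.0000
= 211.0201/433.0000
= 0.4873
= 48.73%

(Intermediate values are shown rounded; full precision is carried through to the final answer.)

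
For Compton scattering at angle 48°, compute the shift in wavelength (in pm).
0.8028 pm

Using the Compton scattering formula:
Δλ = λ_C(1 - cos θ)

where λ_C = h/(m_e·c) ≈ 2.4263 pm is the Compton wavelength of an electron.

For θ = 48°:
cos(48°) = 0.6691
1 - cos(48°) = 0.3309

Δλ = 2.4263 × 0.3309
Δλ = 0.8028 pm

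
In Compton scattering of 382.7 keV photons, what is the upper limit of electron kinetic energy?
229.4883 keV

Maximum energy transfer occurs at θ = 180° (backscattering).

Initial photon: E₀ = 382.7 keV → λ₀ = 3.2397 pm

Maximum Compton shift (at 180°):
Δλ_max = 2λ_C = 2 × 2.4263 = 4.8526 pm

Final wavelength:
λ' = 3.2397 + 4.8526 = 8.0923 pm

Minimum photon energy (maximum energy to electron):
E'_min = hc/λ' = 153.2117 keV

Maximum electron kinetic energy:
K_max = E₀ - E'_min = 382.7000 - 153.2117 = 229.4883 keV

(Intermediate values are shown rounded; full precision is carried through to the final answer.)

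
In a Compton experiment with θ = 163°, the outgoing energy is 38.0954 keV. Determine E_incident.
44.6001 keV

Convert final energy to wavelength (hc ≈ 1239.842 keV·pm):
λ' = hc/E' = 1239.842 / 38.0954 = 32.5457 pm

Calculate the Compton shift:
Δλ = λ_C(1 - cos(163°))
Δλ = 2.4263 × (1 - cos(163°))
Δλ = 4.7466 pm

Initial wavelength:
λ = λ' - Δλ = 32.5457 - 4.7466 = 27.7991 pm

Initial energy:
E = hc/λ = 1239.842 / 27.7991 = 44.6001 keV

(Intermediate values are shown rounded; full precision is carried through to the final answer.)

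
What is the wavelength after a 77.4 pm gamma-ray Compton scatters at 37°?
77.8886 pm

Using the Compton scattering formula:
λ' = λ + Δλ = λ + λ_C(1 - cos θ)

Given:
- Initial wavelength λ = 77.4 pm
- Scattering angle θ = 37°
- Compton wavelength λ_C ≈ 2.4263 pm

Calculate the shift:
Δλ = 2.4263 × (1 - cos(37°))
Δλ = 2.4263 × 0.2014
Δλ = 0.4886 pm

Final wavelength:
λ' = 77.4 + 0.4886 = 77.8886 pm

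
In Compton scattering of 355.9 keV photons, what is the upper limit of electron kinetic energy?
207.1719 keV

Maximum energy transfer occurs at θ = 180° (backscattering).

Initial photon: E₀ = 355.9 keV → λ₀ = 3.4837 pm

Maximum Compton shift (at 180°):
Δλ_max = 2λ_C = 2 × 2.4263 = 4.8526 pm

Final wavelength:
λ' = 3.4837 + 4.8526 = 8.3363 pm

Minimum photon energy (maximum energy to electron):
E'_min = hc/λ' = 148.7281 keV

Maximum electron kinetic energy:
K_max = E₀ - E'_min = 355.9000 - 148.7281 = 207.1719 keV

(Intermediate values are shown rounded; full precision is carried through to the final answer.)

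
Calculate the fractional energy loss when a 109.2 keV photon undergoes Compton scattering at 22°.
0.0153 (or 1.53%)

Calculate initial and final photon energies:

Initial: E₀ = 109.2 keV → λ₀ = 11.3539 pm
Compton shift: Δλ = 0.1767 pm
Final wavelength: λ' = 11.5305 pm
Final energy: E' = 107.5268 keV

Fractional energy loss:
(E₀ - E')/E₀ = (109.2000 - 107.5268)/109.2000
= 1.6732/109.2000
= 0.0153
= 1.53%

(Intermediate values are shown rounded; full precision is carried through to the final answer.)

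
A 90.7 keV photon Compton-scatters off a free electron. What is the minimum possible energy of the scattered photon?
66.9377 keV (at θ = 180°)

The scattered photon has minimum energy when its wavelength is maximum, i.e., when the Compton shift Δλ = λ_C(1 − cos θ) is maximum. This occurs at θ = 180° (backscattering), giving Δλ_max = 2λ_C = 4.8526 pm.

Initial wavelength: λ₀ = hc/E₀ = 13.6697 pm
Maximum final wavelength: λ'_max = λ₀ + 2λ_C = 13.6697 + 4.8526 = 18.5223 pm
Minimum final energy: E'_min = hc/λ'_max = 66.9377 keV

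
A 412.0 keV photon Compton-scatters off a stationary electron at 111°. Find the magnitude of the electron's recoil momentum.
2.7588e-22 kg·m/s

The electron is initially at rest, so by conservation of momentum:
p⃗_e = p⃗₀ − p⃗'  (incident photon momentum minus scattered photon momentum)

Photon momentum magnitudes (p = h/λ = E/c):
λ₀ = hc/E₀ = 3.0093 pm → p₀ = h/λ₀ = 2.2018e-22 kg·m/s
Δλ = λ_C(1 − cos 111°) = 3.2958 pm
λ' = 6.3051 pm → p' = h/λ' = 1.0509e-22 kg·m/s

The scattered photon makes angle θ = 111° with the incident direction, so by the law of cosines:
|p⃗_e|² = p₀² + p'² − 2p₀p'cos θ
|p⃗_e|² = (2.2018e-22)² + (1.0509e-22)² − 2·2.2018e-22·1.0509e-22·cos(111°)
|p⃗_e| = 2.7588e-22 kg·m/s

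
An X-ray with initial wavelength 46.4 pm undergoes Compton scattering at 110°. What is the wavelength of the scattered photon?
49.6562 pm

Using the Compton scattering formula:
λ' = λ + Δλ = λ + λ_C(1 - cos θ)

Given:
- Initial wavelength λ = 46.4 pm
- Scattering angle θ = 110°
- Compton wavelength λ_C ≈ 2.4263 pm

Calculate the shift:
Δλ = 2.4263 × (1 - cos(110°))
Δλ = 2.4263 × 1.3420
Δλ = 3.2562 pm

Final wavelength:
λ' = 46.4 + 3.2562 = 49.6562 pm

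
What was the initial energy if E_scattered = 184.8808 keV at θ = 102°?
328.4001 keV

Convert final energy to wavelength (hc ≈ 1239.842 keV·pm):
λ' = hc/E' = 1239.842 / 184.8808 = 6.7062 pm

Calculate the Compton shift:
Δλ = λ_C(1 - cos(102°))
Δλ = 2.4263 × (1 - cos(102°))
Δλ = 2.9308 pm

Initial wavelength:
λ = λ' - Δλ = 6.7062 - 2.9308 = 3.7754 pm

Initial energy:
E = hc/λ = 1239.842 / 3.7754 = 328.4001 keV

(Intermediate values are shown rounded; full precision is carried through to the final answer.)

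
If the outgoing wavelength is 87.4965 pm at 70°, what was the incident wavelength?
85.9000 pm

From λ' = λ + Δλ, we have λ = λ' - Δλ

First calculate the Compton shift:
Δλ = λ_C(1 - cos θ)
Δλ = 2.4263 × (1 - cos(70°))
Δλ = 2.4263 × 0.6580
Δλ = 1.5965 pm

Initial wavelength:
λ = λ' - Δλ
λ = 87.4965 - 1.5965
λ = 85.9000 pm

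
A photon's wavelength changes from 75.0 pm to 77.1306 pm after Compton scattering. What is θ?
83.00°

First find the wavelength shift:
Δλ = λ' - λ = 77.1306 - 75.0 = 2.1306 pm

Using Δλ = λ_C(1 - cos θ), with λ_C = h/(m_e·c) ≈ 2.42631024 pm:
cos θ = 1 - Δλ/λ_C
cos θ = 1 - 2.1306/2.42631024
cos θ = 0.121877

θ = arccos(0.121877)
θ = 83.00°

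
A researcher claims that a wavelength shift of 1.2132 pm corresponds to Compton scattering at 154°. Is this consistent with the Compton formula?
No, inconsistent

Calculate the expected shift for θ = 154°:

Δλ_expected = λ_C(1 - cos(154°))
Δλ_expected = 2.4263 × (1 - cos(154°))
Δλ_expected = 2.4263 × 1.8988
Δλ_expected = 4.6071 pm

Given shift: 1.2132 pm
Expected shift: 4.6071 pm
Difference: 3.3939 pm

The values do not match. The given shift corresponds to θ ≈ 60.0°, not 154°.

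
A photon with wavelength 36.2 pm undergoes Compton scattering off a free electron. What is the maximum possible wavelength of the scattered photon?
41.0526 pm (at θ = 180°)

The Compton shift is Δλ = λ_C(1 − cos θ).

Since cos θ ranges from −1 to 1, the factor (1 − cos θ) ranges from 0 to 2; the maximum shift occurs at θ = 180° (backscattering):
Δλ_max = 2λ_C = 2 × 2.4263 pm = 4.8526 pm

Maximum scattered wavelength:
λ'_max = λ₀ + Δλ_max = 36.2 + 4.8526 = 41.0526 pm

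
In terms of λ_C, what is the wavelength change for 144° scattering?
1.8090 λ_C

The Compton shift formula is:
Δλ = λ_C(1 - cos θ)

Dividing both sides by λ_C:
Δλ/λ_C = 1 - cos θ

For θ = 144°:
Δλ/λ_C = 1 - cos(144°)
Δλ/λ_C = 1 - -0.8090
Δλ/λ_C = 1.8090

This means the shift is 1.8090 × λ_C = 4.3892 pm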